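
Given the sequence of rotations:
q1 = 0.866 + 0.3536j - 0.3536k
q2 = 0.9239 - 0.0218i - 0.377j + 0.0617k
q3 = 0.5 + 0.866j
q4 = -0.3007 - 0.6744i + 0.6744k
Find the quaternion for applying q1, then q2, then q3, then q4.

q2 · q1 = 0.9552 + 0.0926i - 0.0075j - 0.281k
q3 · q2 · q1 = 0.4841 - 0.197i + 0.8235j - 0.2207k
q4 · q3 · q2 · q1 = -0.1296 - 0.8226i - 0.5293j - 0.1625k
-0.1296 - 0.8226i - 0.5293j - 0.1625k


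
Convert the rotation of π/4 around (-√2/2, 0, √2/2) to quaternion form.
0.9239 - 0.2706i + 0.2706k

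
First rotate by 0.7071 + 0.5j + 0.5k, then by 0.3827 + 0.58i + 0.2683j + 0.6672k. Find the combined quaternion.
-0.1971 + 0.2107i + 0.0911j + 0.9531k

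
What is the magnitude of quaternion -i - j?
√2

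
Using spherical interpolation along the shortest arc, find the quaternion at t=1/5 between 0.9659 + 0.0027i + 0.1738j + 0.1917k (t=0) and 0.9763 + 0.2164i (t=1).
0.9769 + 0.0463i + 0.14j + 0.1544k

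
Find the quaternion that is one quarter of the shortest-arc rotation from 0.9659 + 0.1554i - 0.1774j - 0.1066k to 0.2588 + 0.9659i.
0.8858 + 0.4307i - 0.1479j - 0.0889k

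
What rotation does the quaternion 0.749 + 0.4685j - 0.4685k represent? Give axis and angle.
axis = (0, √2/2, -√2/2), θ = 83°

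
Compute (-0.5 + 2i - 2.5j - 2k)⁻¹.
-0.0345 - 0.1379i + 0.1724j + 0.1379k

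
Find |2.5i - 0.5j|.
2.55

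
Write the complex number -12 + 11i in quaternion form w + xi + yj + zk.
-12 + 11i + 0j + 0k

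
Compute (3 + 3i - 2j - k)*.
3 - 3i + 2j + k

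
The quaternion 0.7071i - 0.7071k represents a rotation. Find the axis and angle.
axis = (√2/2, 0, -√2/2), θ = π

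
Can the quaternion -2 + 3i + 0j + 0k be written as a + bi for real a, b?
Yes. The quaternion -2 + 3i has j- and k-coefficients y = z = 0, so it lies in the complex subalgebra spanned by 1 and i.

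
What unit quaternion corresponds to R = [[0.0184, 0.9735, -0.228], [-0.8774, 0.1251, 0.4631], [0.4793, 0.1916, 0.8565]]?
0.7071 - 0.096i - 0.2501j - 0.6544k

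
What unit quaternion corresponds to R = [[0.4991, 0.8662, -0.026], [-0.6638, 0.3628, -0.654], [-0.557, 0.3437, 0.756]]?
0.809 + 0.3083i + 0.1641j - 0.4728k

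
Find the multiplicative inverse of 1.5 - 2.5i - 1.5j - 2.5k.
0.0882 + 0.1471i + 0.0882j + 0.1471k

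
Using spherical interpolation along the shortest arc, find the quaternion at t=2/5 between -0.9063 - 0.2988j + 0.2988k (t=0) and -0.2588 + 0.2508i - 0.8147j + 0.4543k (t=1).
-0.7128 + 0.1131i - 0.5639j + 0.4014k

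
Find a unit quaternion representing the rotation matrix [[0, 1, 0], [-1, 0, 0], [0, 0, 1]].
0.7071 - 0.7071k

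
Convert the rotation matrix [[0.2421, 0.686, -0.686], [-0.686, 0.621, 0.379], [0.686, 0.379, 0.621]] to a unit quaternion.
0.7881 - 0.4353j - 0.4353k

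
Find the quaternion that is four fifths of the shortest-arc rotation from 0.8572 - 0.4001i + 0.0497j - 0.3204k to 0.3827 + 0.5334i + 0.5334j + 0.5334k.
-0.1011 - 0.6249i - 0.4884j - 0.6007k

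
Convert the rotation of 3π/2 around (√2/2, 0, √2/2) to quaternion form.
-0.7071 + 0.5i + 0.5k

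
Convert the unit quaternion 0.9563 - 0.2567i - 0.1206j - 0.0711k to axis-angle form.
axis = (-0.8779, -0.4125, -0.2432), θ = 34°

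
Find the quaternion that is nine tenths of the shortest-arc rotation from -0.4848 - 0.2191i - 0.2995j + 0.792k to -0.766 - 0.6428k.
0.6731 - 0.0316i - 0.0432j + 0.7376k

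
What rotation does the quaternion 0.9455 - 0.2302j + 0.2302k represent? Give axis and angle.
axis = (0, -√2/2, √2/2), θ = 38°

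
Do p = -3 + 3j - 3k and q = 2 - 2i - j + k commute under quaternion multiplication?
No: pq = 6i + 15j - 3k ≠ 6i + 3j - 15k = qp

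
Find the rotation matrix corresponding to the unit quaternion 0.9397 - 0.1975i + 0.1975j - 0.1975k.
[[0.844, 0.2932, 0.4492], [-0.4492, 0.844, 0.2932], [-0.2932, -0.4492, 0.844]]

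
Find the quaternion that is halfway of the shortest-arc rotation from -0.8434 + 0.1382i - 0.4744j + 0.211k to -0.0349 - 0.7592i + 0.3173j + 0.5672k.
-0.5435 + 0.6033i - 0.5322j - 0.2395k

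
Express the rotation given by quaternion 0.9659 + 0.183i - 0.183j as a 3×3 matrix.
[[0.933, -0.067, -0.3535], [-0.067, 0.933, -0.3535], [0.3535, 0.3535, 0.866]]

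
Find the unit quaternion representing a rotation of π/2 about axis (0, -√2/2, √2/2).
0.7071 - 0.5j + 0.5k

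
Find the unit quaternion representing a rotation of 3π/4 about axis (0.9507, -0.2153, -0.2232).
0.3827 + 0.8783i - 0.1989j - 0.2062k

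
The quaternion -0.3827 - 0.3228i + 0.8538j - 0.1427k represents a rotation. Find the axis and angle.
axis = (-0.3494, 0.9242, -0.1545), θ = 5π/4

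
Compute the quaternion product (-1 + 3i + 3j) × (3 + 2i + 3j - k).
-18 + 4i + 9j + 4k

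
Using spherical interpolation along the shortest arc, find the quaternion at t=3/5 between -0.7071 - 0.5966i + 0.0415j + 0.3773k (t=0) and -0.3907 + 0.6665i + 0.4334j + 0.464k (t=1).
-0.7068 + 0.1857i + 0.3637j + 0.5777k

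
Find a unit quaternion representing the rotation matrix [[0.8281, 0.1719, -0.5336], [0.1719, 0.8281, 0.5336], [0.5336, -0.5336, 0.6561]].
0.91 - 0.2932i - 0.2932j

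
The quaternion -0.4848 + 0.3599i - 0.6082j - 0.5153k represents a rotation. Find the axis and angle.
axis = (0.4115, -0.6954, -0.5892), θ = 238°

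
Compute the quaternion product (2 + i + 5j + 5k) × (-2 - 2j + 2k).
-4 + 18i - 16j - 8k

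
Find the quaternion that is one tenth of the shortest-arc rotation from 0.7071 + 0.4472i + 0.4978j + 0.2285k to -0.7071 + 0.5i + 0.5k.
0.7844 + 0.3614i + 0.4814j + 0.1499k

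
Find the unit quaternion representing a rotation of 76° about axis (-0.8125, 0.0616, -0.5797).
0.788 - 0.5002i + 0.0379j - 0.3569k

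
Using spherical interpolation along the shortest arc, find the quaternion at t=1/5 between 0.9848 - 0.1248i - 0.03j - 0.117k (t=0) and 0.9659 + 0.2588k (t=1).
0.9937 - 0.1008i - 0.0242j - 0.0414k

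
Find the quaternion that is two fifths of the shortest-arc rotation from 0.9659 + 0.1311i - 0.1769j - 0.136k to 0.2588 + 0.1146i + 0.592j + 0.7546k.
0.9101 + 0.1688i + 0.1977j + 0.3227k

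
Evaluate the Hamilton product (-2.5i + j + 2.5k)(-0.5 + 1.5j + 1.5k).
-5.25 - i + 3.25j - 5k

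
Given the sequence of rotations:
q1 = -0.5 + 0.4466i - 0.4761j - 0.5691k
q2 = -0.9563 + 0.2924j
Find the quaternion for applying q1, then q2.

q2 · q1 = 0.6174 - 0.5935i + 0.3091j + 0.4136k
0.6174 - 0.5935i + 0.3091j + 0.4136k


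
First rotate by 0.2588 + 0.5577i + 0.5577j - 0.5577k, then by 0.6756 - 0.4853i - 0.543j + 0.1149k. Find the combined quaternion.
0.8124 + 0.4899i + 0.0297j - 0.3149k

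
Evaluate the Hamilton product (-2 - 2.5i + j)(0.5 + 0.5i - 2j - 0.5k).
2.25 - 2.75i + 3.25j + 5.5k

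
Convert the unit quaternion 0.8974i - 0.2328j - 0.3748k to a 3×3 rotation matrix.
[[0.6107, -0.4178, -0.6727], [-0.4178, -0.8916, 0.1745], [-0.6727, 0.1745, -0.719]]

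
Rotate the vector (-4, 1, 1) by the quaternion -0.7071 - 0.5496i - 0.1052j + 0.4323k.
(-2.016, 1.137, 3.556)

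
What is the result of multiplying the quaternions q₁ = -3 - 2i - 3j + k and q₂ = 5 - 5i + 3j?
-16 + 2i - 29j - 16k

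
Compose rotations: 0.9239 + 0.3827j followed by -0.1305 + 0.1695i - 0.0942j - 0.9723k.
-0.0845 + 0.5287i - 0.137j - 0.8334k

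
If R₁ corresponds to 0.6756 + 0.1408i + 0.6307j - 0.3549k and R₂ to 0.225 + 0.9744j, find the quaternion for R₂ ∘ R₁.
-0.4625 - 0.3141i + 0.8002j - 0.217k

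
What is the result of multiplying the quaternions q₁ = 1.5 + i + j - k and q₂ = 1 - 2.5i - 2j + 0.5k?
6.5 - 4.25i + 0.25k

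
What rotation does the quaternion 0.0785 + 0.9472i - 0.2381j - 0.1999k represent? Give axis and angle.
axis = (0.9501, -0.2388, -0.2005), θ = 171°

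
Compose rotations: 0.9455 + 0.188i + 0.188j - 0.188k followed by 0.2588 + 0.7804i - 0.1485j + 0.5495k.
0.2292 + 0.7111i + 0.1583j + 0.6455k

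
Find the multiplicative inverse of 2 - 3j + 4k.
0.069 + 0.1034j - 0.1379k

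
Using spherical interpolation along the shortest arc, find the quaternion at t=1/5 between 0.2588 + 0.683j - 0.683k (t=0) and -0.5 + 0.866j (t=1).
0.1015 + 0.8011j - 0.5898k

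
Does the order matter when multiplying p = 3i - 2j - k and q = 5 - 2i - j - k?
Yes: pq = 3 + 16i - 5j - 12k ≠ 3 + 14i - 15j + 2k = qp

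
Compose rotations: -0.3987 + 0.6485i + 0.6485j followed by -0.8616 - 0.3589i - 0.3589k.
0.5763 - 0.1829i - 0.7915j - 0.0897k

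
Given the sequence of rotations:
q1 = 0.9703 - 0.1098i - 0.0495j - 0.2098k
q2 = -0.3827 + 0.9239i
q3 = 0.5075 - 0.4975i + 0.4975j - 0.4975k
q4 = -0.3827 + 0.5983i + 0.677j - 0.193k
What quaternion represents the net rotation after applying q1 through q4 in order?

q2 · q1 = -0.2699 + 0.9385i + 0.2128j + 0.0346k
q3 · q2 · q1 = 0.2413 + 0.7336i - 0.476j - 0.4209k
q4 · q3 · q2 · q1 = -0.2902 - 0.5132i + 0.4558j - 0.6669k
-0.2902 - 0.5132i + 0.4558j - 0.6669k


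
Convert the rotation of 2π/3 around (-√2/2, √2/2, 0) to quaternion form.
0.5 - 0.6124i + 0.6124j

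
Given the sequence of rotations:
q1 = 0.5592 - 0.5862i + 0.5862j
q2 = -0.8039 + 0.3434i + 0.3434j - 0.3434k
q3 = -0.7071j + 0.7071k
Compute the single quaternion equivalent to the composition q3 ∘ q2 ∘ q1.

q2 · q1 = -0.4495 + 0.8646i - 0.0779j + 0.2106k
q3 · q2 · q1 = -0.204 - 0.0938i + 0.9292j + 0.2935k
-0.204 - 0.0938i + 0.9292j + 0.2935k


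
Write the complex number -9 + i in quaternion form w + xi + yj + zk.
-9 + i + 0j + 0k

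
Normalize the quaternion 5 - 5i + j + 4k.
0.6108 - 0.6108i + 0.1222j + 0.4887k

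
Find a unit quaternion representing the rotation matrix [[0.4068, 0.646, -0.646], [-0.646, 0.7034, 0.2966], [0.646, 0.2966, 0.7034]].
0.8387 - 0.3851j - 0.3851k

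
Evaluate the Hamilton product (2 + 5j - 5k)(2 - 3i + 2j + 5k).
19 + 29i + 29j + 15k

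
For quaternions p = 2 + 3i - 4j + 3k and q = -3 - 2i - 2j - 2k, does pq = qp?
No: pq = -2 + i + 8j - 27k ≠ -2 - 27i + 8j + k = qp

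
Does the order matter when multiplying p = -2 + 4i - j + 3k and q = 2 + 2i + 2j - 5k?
Yes: pq = 5 + 3i + 20j + 26k ≠ 5 + 5i - 32j + 6k = qp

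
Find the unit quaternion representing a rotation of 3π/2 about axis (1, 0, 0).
-0.7071 + 0.7071i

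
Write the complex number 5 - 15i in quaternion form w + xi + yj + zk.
5 - 15i + 0j + 0k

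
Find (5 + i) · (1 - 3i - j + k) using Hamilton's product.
8 - 14i - 6j + 4k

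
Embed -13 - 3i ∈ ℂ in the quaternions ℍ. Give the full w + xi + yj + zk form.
-13 - 3i + 0j + 0k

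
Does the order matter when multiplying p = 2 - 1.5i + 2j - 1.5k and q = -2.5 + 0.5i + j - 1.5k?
Yes: pq = -8.5 + 3.25i - 6j - 1.75k ≠ -8.5 + 6.25i + 3.25k = qp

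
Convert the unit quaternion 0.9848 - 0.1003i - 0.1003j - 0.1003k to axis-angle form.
axis = (-√3/3, -√3/3, -√3/3), θ = 20°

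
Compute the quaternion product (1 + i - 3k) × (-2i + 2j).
2 + 4i + 8j + 2k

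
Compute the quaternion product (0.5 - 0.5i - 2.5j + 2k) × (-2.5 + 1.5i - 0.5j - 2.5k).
3.25 + 9.25i + 7.75j - 2.25k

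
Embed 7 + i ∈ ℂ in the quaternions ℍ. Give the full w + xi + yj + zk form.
7 + i + 0j + 0k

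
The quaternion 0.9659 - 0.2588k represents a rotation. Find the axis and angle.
axis = (0, 0, -1), θ = π/6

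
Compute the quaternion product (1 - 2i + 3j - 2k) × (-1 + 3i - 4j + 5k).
27 + 12i - 3j + 6k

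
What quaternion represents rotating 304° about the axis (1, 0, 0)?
-0.8829 + 0.4695i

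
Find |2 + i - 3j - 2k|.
√18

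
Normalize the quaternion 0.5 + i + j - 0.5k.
0.3162 + 0.6325i + 0.6325j - 0.3162k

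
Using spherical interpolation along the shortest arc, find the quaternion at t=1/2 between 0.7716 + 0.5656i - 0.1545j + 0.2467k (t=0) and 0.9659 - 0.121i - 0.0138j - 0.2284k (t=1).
0.9645 + 0.2468i - 0.0934j + 0.0102k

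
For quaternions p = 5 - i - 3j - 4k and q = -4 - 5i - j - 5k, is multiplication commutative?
No: pq = -48 - 10i + 22j - 23k ≠ -48 - 32i - 8j + 5k = qp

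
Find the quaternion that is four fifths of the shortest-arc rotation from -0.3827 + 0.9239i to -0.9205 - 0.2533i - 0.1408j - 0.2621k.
-0.9609 + 0.0324i - 0.1301j - 0.2422k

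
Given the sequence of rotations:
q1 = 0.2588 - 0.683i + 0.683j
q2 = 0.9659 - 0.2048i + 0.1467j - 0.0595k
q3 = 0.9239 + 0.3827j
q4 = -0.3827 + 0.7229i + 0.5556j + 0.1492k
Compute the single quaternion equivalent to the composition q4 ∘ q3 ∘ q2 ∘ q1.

q2 · q1 = 0.0099 - 0.6721i + 0.7383j - 0.0551k
q3 · q2 · q1 = -0.2734 - 0.642i + 0.6859j + 0.2063k
q4 · q3 · q2 · q1 = 0.1569 + 0.0603i - 0.6593j + 0.7328k
0.1569 + 0.0603i - 0.6593j + 0.7328k


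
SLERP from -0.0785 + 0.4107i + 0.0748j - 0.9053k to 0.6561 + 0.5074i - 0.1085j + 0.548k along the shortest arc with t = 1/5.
-0.2377 + 0.2317i + 0.0938j - 0.9386k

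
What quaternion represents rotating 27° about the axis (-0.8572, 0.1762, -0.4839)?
0.9724 - 0.2001i + 0.0411j - 0.113k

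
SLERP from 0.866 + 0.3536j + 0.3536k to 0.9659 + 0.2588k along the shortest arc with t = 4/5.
0.9569 + 0.0724j + 0.2813k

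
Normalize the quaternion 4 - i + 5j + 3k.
0.5601 - 0.14i + 0.7001j + 0.4201k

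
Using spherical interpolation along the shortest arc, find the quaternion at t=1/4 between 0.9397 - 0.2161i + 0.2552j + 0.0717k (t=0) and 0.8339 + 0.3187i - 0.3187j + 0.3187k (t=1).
0.9794 - 0.0817i + 0.1127j + 0.1464k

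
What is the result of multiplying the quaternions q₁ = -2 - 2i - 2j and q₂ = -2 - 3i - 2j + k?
-6 + 8i + 10j - 4k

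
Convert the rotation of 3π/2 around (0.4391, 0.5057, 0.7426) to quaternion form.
-0.7071 + 0.3105i + 0.3576j + 0.5251k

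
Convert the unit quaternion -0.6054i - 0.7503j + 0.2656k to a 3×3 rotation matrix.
[[-0.267, 0.9085, -0.3216], [0.9085, 0.1259, -0.3986], [-0.3216, -0.3986, -0.8589]]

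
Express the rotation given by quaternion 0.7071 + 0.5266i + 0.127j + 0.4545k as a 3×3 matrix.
[[0.5546, -0.509, 0.6583], [0.7765, 0.0322, -0.6293], [0.2991, 0.8602, 0.4131]]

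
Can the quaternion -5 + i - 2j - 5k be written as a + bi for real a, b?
No. The quaternion -5 + i - 2j - 5k has j-coefficient y = -2 and k-coefficient z = -5, not both zero, so it does not lie in the complex subalgebra spanned by 1 and i.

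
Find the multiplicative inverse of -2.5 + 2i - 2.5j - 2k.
-0.122 - 0.0976i + 0.122j + 0.0976k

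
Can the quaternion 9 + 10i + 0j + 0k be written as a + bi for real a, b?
Yes. The quaternion 9 + 10i has j- and k-coefficients y = z = 0, so it lies in the complex subalgebra spanned by 1 and i.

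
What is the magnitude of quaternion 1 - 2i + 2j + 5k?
√34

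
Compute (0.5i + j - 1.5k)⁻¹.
-0.1429i - 0.2857j + 0.4286k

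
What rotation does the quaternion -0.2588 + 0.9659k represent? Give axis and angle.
axis = (0, 0, 1), θ = 7π/6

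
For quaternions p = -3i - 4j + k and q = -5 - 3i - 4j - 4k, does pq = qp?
No: pq = -21 + 35i + 5j - 5k ≠ -21 - 5i + 35j - 5k = qp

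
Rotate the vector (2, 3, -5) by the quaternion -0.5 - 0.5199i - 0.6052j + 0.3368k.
(1.704, 5.92, -0.208)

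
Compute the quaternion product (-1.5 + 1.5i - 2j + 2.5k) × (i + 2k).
-6.5 - 5.5i - 0.5j - k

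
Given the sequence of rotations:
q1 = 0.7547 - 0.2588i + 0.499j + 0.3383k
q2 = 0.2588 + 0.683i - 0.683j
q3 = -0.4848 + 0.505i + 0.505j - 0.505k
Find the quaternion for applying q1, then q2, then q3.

q2 · q1 = 0.7129 + 0.2174i - 0.6174j + 0.2516k
q3 · q2 · q1 = -0.0166 + 0.0699i + 0.4225j - 0.9036k
-0.0166 + 0.0699i + 0.4225j - 0.9036k


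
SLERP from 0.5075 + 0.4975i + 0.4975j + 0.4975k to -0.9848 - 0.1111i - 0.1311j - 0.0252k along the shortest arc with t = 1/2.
0.8258 + 0.3368i + 0.3478j + 0.2892k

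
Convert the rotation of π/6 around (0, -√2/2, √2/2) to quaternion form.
0.9659 - 0.183j + 0.183k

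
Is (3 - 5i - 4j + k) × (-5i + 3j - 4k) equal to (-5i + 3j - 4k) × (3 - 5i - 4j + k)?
No: pq = -9 - 2i - 16j - 47k ≠ -9 - 28i + 34j + 23k = qp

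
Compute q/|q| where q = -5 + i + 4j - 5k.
-0.6108 + 0.1222i + 0.4887j - 0.6108k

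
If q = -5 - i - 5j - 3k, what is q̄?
-5 + i + 5j + 3k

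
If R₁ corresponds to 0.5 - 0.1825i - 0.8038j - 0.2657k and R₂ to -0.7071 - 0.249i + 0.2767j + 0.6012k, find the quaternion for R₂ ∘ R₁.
-0.0168 + 0.4143i + 0.5308j + 0.7391k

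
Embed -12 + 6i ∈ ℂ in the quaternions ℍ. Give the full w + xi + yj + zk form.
-12 + 6i + 0j + 0k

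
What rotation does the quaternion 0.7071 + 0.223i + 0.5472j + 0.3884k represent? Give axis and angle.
axis = (0.3154, 0.7738, 0.5493), θ = π/2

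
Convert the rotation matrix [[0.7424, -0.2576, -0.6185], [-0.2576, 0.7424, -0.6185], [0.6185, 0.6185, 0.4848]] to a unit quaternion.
0.8616 + 0.3589i - 0.3589j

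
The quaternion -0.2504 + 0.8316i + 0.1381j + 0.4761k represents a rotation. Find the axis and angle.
axis = (0.859, 0.1426, 0.4918), θ = 209°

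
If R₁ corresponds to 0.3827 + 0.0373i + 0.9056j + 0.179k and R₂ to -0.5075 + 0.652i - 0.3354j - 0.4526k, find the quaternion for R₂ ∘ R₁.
0.1662 + 0.5804i - 0.7215j + 0.3389k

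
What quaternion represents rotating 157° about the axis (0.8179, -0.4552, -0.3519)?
0.1994 + 0.8015i - 0.4461j - 0.3448k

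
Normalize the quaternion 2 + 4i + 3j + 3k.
0.3244 + 0.6489i + 0.4867j + 0.4867k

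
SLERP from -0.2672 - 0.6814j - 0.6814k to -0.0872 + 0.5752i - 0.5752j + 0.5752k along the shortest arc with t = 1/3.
-0.2724 + 0.2838i - 0.8687j - 0.3011k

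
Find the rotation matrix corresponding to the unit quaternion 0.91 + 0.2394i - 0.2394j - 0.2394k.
[[0.7708, 0.3211, -0.5503], [-0.5503, 0.7708, -0.3211], [0.3211, 0.5503, 0.7708]]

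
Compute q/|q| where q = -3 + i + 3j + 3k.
-0.5669 + 0.189i + 0.5669j + 0.5669k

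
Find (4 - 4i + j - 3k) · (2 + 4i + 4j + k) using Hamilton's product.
23 + 21i + 10j - 22k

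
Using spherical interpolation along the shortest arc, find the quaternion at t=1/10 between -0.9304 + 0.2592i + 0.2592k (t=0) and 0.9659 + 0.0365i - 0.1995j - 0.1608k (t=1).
-0.94 + 0.2306i + 0.0204j + 0.2508k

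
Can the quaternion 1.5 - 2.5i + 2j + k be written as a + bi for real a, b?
No. The quaternion 1.5 - 2.5i + 2j + k has j-coefficient y = 2 and k-coefficient z = 1, not both zero, so it does not lie in the complex subalgebra spanned by 1 and i.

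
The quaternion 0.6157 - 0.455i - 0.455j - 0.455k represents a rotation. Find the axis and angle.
axis = (-√3/3, -√3/3, -√3/3), θ = 104°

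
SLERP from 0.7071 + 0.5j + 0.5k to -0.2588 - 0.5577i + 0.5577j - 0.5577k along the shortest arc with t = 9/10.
0.3491 + 0.538i - 0.4677j + 0.6083k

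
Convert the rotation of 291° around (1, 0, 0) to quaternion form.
-0.8241 + 0.5664i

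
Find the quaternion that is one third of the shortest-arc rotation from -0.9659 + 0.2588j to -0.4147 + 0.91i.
-0.9062 + 0.3741i + 0.1971j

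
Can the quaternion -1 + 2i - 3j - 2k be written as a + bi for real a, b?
No. The quaternion -1 + 2i - 3j - 2k has j-coefficient y = -3 and k-coefficient z = -2, not both zero, so it does not lie in the complex subalgebra spanned by 1 and i.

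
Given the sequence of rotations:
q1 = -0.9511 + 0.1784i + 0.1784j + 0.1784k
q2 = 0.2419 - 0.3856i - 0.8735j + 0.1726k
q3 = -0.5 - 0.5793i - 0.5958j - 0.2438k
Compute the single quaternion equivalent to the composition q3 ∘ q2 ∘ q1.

q2 · q1 = -0.0362 + 0.2233i + 0.9735j - 0.034k
q3 · q2 · q1 = 0.7192 + 0.1669i - 0.5393j - 0.4051k
0.7192 + 0.1669i - 0.5393j - 0.4051k


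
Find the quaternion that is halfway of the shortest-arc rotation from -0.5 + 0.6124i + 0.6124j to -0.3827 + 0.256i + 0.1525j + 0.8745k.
-0.5199 + 0.5114i + 0.4505j + 0.515k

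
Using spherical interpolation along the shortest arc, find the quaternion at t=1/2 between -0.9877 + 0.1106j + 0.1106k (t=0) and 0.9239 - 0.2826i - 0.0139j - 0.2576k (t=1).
-0.9698 + 0.1434i + 0.0632j + 0.1868k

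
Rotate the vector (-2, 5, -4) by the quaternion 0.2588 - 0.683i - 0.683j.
(5.945, -2.945, 0.989)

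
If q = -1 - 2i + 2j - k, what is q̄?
-1 + 2i - 2j + k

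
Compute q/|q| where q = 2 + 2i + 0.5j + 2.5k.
0.5252 + 0.5252i + 0.1313j + 0.6565k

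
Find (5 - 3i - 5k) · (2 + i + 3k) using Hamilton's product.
28 - i + 4j + 5k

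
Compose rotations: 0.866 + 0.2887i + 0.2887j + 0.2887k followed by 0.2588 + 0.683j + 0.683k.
-0.1702 + 0.0747i + 0.8634j + 0.469k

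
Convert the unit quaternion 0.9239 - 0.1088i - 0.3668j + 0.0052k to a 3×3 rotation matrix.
[[0.7309, 0.0702, -0.6789], [0.0894, 0.9763, 0.1972], [0.6766, -0.2049, 0.7072]]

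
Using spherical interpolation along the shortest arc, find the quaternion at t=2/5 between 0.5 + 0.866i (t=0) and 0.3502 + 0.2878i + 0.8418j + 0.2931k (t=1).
0.5163 + 0.7401i + 0.4069j + 0.1417k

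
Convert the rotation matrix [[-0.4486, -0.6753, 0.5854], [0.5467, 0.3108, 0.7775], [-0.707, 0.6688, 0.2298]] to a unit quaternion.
0.5225 - 0.052i + 0.6184j + 0.5847k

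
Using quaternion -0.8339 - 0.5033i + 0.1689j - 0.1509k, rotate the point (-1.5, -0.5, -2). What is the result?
(-0.876, 1.434, -1.917)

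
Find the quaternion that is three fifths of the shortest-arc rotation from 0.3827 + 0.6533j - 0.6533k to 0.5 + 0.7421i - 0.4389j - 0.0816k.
-0.1774 - 0.5897i + 0.7241j - 0.3105k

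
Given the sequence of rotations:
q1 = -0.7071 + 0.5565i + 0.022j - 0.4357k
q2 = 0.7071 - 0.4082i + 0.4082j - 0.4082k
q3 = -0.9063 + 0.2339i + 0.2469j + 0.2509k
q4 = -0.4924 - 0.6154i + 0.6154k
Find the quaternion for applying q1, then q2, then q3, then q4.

q2 · q1 = -0.4597 + 0.5133i - 0.6781j - 0.2556k
q3 · q2 · q1 = 0.5281 - 0.4657i + 0.6896j - 0.169k
q4 · q3 · q2 · q1 = -0.4426 - 0.5201i - 0.7302j - 0.0162k
-0.4426 - 0.5201i - 0.7302j - 0.0162k


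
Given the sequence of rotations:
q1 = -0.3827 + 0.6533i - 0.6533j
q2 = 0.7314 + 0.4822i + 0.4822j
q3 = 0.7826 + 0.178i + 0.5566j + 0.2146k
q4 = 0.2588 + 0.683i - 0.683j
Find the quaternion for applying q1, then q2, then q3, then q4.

q2 · q1 = -0.2799 + 0.2933i - 0.6624j - 0.63k
q3 · q2 · q1 = 0.2326 - 0.0288i - 0.4991j - 0.8343k
q4 · q3 · q2 · q1 = -0.261 + 0.7212i + 0.2818j - 0.5765k
-0.261 + 0.7212i + 0.2818j - 0.5765k


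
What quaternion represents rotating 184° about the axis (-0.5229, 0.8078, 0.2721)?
-0.0349 - 0.5226i + 0.8073j + 0.2719k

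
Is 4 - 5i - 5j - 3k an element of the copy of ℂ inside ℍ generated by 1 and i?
No. The quaternion 4 - 5i - 5j - 3k has j-coefficient y = -5 and k-coefficient z = -3, not both zero, so it does not lie in the complex subalgebra spanned by 1 and i.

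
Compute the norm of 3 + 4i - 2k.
√29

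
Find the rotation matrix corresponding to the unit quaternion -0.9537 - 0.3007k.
[[0.8192, -0.5736, 0], [0.5736, 0.8192, 0], [0, 0, 1]]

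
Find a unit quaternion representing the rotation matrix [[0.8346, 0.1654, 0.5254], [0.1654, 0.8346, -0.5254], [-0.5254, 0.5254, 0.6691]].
0.9136 + 0.2876i + 0.2876j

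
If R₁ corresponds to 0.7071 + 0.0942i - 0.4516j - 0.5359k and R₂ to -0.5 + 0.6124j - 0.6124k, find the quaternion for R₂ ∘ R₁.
-0.4052 - 0.6518i + 0.6011j - 0.2228k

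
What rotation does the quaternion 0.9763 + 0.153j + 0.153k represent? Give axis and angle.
axis = (0, √2/2, √2/2), θ = 25°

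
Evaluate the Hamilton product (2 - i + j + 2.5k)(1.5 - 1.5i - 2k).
6.5 - 6.5i - 4.25j + 1.25k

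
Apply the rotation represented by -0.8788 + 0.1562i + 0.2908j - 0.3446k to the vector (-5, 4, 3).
(-6.882, -0.405, -1.571)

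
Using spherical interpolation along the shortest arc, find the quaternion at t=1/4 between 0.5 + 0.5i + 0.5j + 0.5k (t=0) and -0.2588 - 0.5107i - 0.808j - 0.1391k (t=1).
0.4509 + 0.5168i + 0.5946j + 0.4196k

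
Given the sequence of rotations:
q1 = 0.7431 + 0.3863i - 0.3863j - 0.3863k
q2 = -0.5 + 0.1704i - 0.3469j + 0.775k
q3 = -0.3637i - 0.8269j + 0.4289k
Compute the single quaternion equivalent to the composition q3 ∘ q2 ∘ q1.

q2 · q1 = -0.272 + 0.3669i + 0.3006j + 0.8372k
q3 · q2 · q1 = 0.0229 - 0.7223i + 0.6868j + 0.0774k
0.0229 - 0.7223i + 0.6868j + 0.0774k


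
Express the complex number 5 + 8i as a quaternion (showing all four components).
5 + 8i + 0j + 0k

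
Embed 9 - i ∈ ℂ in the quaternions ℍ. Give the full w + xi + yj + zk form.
9 - i + 0j + 0k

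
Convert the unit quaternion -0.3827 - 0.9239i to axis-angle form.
axis = (-1, 0, 0), θ = 5π/4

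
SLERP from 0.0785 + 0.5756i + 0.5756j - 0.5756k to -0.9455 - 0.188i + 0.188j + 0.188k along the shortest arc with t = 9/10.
0.9232 + 0.2623i - 0.1004j - 0.2623k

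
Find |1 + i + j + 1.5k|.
2.291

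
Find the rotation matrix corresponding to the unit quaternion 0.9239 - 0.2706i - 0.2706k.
[[0.8536, 0.5, 0.1464], [-0.5, 0.7071, 0.5], [0.1464, -0.5, 0.8536]]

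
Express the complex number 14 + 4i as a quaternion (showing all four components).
14 + 4i + 0j + 0k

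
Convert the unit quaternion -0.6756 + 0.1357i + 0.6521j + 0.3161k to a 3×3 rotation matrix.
[[-0.0503, 0.6041, -0.7953], [-0.2501, 0.7633, 0.5956], [0.9669, 0.2289, 0.1127]]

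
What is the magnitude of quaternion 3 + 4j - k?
√26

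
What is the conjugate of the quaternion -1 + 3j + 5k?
-1 - 3j - 5k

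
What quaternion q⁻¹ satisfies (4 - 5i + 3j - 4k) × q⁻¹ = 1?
0.0606 + 0.0758i - 0.0455j + 0.0606k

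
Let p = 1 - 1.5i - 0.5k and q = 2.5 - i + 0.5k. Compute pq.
1.25 - 4.75i + 1.25j - 0.75k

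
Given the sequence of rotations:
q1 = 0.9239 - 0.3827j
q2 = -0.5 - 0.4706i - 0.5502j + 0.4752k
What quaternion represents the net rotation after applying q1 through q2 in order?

q2 · q1 = -0.6725 - 0.2529i - 0.317j + 0.6191k
-0.6725 - 0.2529i - 0.317j + 0.6191k


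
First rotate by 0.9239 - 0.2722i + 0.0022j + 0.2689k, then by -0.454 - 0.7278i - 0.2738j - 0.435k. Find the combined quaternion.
-0.5 - 0.6215i + 0.0601j - 0.6001k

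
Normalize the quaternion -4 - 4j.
-0.7071 - 0.7071j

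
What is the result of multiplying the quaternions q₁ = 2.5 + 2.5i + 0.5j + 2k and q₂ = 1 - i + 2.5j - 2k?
7.75 - 6i + 9.75j + 3.75k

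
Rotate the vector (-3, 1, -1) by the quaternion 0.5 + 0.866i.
(-3, 0.366, 1.366)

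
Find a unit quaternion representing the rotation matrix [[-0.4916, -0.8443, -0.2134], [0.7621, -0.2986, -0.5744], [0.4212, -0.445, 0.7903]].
0.5 + 0.0647i - 0.3173j + 0.8032k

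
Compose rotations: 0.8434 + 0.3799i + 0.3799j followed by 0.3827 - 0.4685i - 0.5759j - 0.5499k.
0.7195 - 0.0408i - 0.5492j - 0.423k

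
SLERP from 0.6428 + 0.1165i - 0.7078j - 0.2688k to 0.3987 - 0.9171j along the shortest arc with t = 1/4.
0.5917 + 0.0886i - 0.7747j - 0.2045k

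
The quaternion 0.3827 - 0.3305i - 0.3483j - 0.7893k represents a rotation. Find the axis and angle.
axis = (-0.3577, -0.377, -0.8543), θ = 3π/4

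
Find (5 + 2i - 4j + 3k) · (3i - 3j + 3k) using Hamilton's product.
-27 + 12i - 12j + 21k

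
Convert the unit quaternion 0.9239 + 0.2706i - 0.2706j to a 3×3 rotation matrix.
[[0.8536, -0.1464, -0.5], [-0.1464, 0.8536, -0.5], [0.5, 0.5, 0.7071]]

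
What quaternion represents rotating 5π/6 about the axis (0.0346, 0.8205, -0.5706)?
0.2588 + 0.0334i + 0.7925j - 0.5512k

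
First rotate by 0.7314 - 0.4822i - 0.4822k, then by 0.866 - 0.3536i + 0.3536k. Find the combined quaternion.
0.6334 - 0.6762i - 0.341j - 0.159k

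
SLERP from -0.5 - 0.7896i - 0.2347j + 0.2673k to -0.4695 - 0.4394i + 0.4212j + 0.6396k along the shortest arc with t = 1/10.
-0.5143 - 0.778i - 0.1687j + 0.319k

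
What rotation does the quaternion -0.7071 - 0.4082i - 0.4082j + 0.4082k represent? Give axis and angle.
axis = (-√3/3, -√3/3, √3/3), θ = 3π/2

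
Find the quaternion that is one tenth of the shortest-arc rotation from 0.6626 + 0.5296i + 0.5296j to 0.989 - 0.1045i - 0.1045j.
0.7337 + 0.4804i + 0.4804j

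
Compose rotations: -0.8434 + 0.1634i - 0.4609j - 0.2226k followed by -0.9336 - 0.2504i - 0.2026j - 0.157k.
0.7 + 0.0314i + 0.5198j + 0.4887k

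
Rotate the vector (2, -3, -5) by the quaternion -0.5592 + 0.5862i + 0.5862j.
(1.842, -2.842, 5.151)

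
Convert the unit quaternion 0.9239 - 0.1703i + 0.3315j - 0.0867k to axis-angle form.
axis = (-0.4451, 0.8664, -0.2266), θ = π/4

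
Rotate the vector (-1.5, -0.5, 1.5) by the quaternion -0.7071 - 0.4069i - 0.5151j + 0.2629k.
(-0.12, -1.606, 1.469)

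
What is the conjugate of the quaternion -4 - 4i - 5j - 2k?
-4 + 4i + 5j + 2k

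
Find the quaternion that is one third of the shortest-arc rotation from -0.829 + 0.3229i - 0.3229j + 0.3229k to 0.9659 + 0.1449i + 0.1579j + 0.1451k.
-0.9273 + 0.1737i - 0.2826j + 0.1736k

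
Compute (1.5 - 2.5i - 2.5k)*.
1.5 + 2.5i + 2.5k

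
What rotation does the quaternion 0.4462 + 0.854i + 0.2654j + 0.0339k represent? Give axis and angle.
axis = (0.9543, 0.2966, 0.0379), θ = 127°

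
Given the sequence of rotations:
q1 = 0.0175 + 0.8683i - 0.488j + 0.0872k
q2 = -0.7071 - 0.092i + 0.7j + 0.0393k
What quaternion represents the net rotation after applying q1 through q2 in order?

q2 · q1 = 0.4057 - 0.5354i + 0.3995j - 0.6239k
0.4057 - 0.5354i + 0.3995j - 0.6239k


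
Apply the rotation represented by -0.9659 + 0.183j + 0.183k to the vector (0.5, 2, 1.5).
(0.61, 1.79, 1.71)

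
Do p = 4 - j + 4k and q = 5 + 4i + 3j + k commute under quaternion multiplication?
No: pq = 19 + 3i + 23j + 28k ≠ 19 + 29i - 9j + 20k = qp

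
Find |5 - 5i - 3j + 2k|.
√63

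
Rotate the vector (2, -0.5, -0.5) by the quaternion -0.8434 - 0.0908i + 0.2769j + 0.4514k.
(0.797, -1.96, 0.154)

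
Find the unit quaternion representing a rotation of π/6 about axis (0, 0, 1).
0.9659 + 0.2588k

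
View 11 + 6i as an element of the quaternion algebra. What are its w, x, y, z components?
11 + 6i + 0j + 0k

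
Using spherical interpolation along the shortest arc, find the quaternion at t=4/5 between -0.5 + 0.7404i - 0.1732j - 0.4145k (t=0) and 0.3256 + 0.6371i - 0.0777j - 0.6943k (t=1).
0.1598 + 0.7072i - 0.1053j - 0.6806k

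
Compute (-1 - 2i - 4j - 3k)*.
-1 + 2i + 4j + 3k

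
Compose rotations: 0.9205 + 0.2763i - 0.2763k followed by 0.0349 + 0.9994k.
0.3083 + 0.0096i + 0.2761j + 0.9103k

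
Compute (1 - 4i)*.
1 + 4i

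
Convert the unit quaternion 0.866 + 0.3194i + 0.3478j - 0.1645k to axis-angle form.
axis = (0.6387, 0.6955, -0.329), θ = π/3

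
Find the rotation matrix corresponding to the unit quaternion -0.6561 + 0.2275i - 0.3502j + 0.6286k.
[[-0.0356, 0.6655, 0.7455], [-0.9842, 0.1062, -0.1417], [-0.1735, -0.7388, 0.6512]]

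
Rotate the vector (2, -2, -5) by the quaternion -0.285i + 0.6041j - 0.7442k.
(-3.107, 4.347, 2.108)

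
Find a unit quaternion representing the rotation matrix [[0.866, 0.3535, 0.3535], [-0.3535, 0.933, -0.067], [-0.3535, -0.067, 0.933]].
0.9659 + 0.183j - 0.183k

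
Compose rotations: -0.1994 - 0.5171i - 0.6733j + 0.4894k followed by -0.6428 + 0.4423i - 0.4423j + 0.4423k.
-0.1574 + 0.3255i + 0.0758j - 0.9293k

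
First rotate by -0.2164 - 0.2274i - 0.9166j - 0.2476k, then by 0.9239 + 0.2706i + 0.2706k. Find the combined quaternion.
-0.0714 - 0.0206i - 0.8414j - 0.5353k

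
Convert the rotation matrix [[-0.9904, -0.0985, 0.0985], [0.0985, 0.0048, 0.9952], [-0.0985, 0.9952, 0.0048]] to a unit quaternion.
0.0698 + 0.7054j + 0.7054k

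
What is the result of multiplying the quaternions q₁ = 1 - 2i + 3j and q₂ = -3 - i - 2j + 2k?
1 + 11i - 7j + 9k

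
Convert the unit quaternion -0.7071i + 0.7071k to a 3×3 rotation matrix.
[[0, 0, -1], [0, -1, 0], [-1, 0, 0]]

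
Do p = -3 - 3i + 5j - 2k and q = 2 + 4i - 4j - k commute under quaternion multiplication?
No: pq = 24 - 31i + 11j - 9k ≠ 24 - 5i + 33j + 7k = qp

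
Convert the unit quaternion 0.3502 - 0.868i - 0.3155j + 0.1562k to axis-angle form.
axis = (-0.9267, -0.3368, 0.1668), θ = 139°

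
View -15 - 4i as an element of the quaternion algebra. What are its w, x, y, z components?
-15 - 4i + 0j + 0k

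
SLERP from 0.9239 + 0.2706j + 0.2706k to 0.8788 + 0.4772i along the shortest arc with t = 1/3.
0.9495 + 0.1686i + 0.1871j + 0.1871k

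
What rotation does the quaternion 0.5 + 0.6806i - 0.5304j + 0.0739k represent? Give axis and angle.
axis = (0.7859, -0.6125, 0.0853), θ = 2π/3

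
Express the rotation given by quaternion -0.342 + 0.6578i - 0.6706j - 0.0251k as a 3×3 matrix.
[[0.0993, -0.8994, 0.4257], [-0.8651, 0.1333, 0.4836], [-0.4917, -0.4163, -0.7648]]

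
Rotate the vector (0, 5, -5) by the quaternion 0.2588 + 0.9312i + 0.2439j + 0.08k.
(0.688, -1.521, 6.871)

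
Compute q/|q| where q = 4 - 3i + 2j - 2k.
0.6963 - 0.5222i + 0.3482j - 0.3482k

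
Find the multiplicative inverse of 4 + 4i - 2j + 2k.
0.1 - 0.1i + 0.05j - 0.05k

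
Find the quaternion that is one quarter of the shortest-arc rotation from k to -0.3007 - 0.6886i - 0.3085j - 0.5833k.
0.0869 + 0.199i + 0.0892j + 0.972k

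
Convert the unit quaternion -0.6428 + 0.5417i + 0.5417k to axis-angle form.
axis = (√2/2, 0, √2/2), θ = 260°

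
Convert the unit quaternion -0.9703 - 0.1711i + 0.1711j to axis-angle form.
axis = (-√2/2, √2/2, 0), θ = 332°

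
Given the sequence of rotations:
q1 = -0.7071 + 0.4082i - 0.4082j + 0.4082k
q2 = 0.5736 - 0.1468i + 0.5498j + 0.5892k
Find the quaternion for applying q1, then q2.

q2 · q1 = -0.3618 + 0.8029i - 0.3225j - 0.347k
-0.3618 + 0.8029i - 0.3225j - 0.347k


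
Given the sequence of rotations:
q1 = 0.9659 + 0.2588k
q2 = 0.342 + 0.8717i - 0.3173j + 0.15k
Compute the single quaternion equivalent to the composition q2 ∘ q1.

q2 · q1 = 0.2915 + 0.7599i - 0.5321j + 0.2334k
0.2915 + 0.7599i - 0.5321j + 0.2334k


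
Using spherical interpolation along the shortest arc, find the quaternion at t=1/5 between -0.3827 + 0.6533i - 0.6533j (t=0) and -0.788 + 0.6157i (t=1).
-0.4928 + 0.6797i - 0.5433j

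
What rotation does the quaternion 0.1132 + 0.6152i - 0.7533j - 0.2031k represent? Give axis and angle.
axis = (0.6192, -0.7582, -0.2044), θ = 167°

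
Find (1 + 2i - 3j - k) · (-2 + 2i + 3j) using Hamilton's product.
3 + i + 7j + 14k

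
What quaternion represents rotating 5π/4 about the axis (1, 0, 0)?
-0.3827 + 0.9239i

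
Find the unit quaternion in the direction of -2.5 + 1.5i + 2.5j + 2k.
-0.5774 + 0.3464i + 0.5774j + 0.4619k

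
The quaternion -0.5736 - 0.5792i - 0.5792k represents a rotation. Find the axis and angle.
axis = (-√2/2, 0, -√2/2), θ = 250°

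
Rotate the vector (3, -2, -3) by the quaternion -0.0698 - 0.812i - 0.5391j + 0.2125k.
(-0.016, 4.383, 1.67)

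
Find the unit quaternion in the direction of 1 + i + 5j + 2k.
0.1796 + 0.1796i + 0.898j + 0.3592k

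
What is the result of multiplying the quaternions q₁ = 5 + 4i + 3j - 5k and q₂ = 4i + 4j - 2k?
-38 + 34i + 8j - 6k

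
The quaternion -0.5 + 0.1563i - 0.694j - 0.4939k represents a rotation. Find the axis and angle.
axis = (0.1805, -0.8014, -0.5703), θ = 4π/3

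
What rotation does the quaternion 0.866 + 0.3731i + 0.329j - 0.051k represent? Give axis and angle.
axis = (0.7461, 0.6579, -0.102), θ = π/3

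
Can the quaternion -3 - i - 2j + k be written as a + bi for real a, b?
No. The quaternion -3 - i - 2j + k has j-coefficient y = -2 and k-coefficient z = 1, not both zero, so it does not lie in the complex subalgebra spanned by 1 and i.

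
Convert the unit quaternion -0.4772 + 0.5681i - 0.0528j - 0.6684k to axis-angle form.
axis = (0.6465, -0.0601, -0.7606), θ = 237°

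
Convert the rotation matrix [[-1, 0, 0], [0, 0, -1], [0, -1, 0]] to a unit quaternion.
-0.7071j + 0.7071k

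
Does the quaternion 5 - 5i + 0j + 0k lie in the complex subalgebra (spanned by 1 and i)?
Yes. The quaternion 5 - 5i has j- and k-coefficients y = z = 0, so it lies in the complex subalgebra spanned by 1 and i.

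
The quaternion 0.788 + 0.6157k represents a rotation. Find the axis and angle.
axis = (0, 0, 1), θ = 76°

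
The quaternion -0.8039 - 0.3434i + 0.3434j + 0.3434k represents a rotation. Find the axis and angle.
axis = (-√3/3, √3/3, √3/3), θ = 287°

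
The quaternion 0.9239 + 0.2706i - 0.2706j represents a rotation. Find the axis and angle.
axis = (√2/2, -√2/2, 0), θ = π/4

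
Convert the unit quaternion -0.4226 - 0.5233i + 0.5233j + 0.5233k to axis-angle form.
axis = (-√3/3, √3/3, √3/3), θ = 230°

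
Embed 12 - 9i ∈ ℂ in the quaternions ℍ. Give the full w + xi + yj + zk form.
12 - 9i + 0j + 0k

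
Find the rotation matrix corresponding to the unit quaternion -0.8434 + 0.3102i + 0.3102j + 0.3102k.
[[0.6151, 0.7157, -0.3308], [-0.3308, 0.6151, 0.7157], [0.7157, -0.3308, 0.6151]]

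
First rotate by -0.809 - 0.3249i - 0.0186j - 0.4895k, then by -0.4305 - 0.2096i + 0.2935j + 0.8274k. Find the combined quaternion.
0.6906 + 0.1812i - 0.6009j - 0.3594k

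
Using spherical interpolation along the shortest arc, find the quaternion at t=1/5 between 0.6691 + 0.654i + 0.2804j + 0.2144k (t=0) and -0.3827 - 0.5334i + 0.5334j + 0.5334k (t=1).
0.689 + 0.7145i + 0.11j + 0.0518k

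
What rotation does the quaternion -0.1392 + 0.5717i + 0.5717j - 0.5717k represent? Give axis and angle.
axis = (√3/3, √3/3, -√3/3), θ = 196°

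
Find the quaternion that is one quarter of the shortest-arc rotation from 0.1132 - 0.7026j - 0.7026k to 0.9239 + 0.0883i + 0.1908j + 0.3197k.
-0.2106 - 0.0295i - 0.6691j - 0.7121k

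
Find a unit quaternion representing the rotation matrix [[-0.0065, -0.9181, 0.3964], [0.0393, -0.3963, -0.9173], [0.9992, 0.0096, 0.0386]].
0.3987 + 0.5812i - 0.378j + 0.6003k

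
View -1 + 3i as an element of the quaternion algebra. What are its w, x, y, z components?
-1 + 3i + 0j + 0k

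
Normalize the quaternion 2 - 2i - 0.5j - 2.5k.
0.5252 - 0.5252i - 0.1313j - 0.6565k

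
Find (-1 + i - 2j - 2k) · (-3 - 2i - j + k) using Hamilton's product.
5 - 5i + 10j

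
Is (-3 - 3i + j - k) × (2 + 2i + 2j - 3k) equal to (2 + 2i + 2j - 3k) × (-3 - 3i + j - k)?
No: pq = -5 - 13i - 15j - k ≠ -5 - 11i + 7j + 15k = qp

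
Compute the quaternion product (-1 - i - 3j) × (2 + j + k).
1 - 5i - 6j - 2k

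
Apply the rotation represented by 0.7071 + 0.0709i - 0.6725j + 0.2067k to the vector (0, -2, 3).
(-1.99, -2.944, 0.612)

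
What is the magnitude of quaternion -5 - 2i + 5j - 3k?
√63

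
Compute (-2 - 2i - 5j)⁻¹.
-0.0606 + 0.0606i + 0.1515j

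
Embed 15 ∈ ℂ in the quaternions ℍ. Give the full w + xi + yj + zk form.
15 + 0i + 0j + 0k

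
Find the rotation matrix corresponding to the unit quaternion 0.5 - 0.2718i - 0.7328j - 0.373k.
[[-0.3522, 0.7714, -0.53], [0.0254, 0.574, 0.8185], [0.9356, 0.2749, -0.2217]]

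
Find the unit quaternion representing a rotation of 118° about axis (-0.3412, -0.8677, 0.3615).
0.515 - 0.2925i - 0.7438j + 0.3099k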